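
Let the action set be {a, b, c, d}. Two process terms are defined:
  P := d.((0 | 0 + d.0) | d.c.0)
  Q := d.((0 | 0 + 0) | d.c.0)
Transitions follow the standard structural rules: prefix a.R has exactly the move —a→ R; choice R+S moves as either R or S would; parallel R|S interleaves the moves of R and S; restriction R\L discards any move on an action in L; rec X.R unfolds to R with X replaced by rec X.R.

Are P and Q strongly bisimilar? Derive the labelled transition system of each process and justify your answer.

P's transition system — 7 states:
  p0 = d.((0 | 0 + d.0) | d.c.0) → =d=> p1
  p1 = (0 | 0 + d.0) | d.c.0 → =d=> p2, =d=> p3
  p2 = (0 | 0 + d.0) | c.0 → =c=> p4, =d=> p5
  p3 = 0 | d.c.0 → =d=> p5
  p4 = (0 | 0 + d.0) | 0 → =d=> p6
  p5 = 0 | c.0 → =c=> p6
  p6 = 0 | 0 → stopped
Q's transition system — 4 states:
  q0 = d.((0 | 0 + 0) | d.c.0) → =d=> q1
  q1 = (0 | 0 + 0) | d.c.0 → =d=> q2
  q2 = (0 | 0 + 0) | c.0 → =c=> q3
  q3 = (0 | 0 + 0) | 0 → stopped
Coarsest stable partition (strong bisimilarity classes):
  B0 = {p0}
  B1 = {p1}
  B2 = {p2}
  B3 = {p5, q2}
  B4 = {p6, q3}
  B5 = {p4}
  B6 = {p3, q1}
  B7 = {q0}
p0 ∈ B0, q0 ∈ B7 → different blocks

not bisimilar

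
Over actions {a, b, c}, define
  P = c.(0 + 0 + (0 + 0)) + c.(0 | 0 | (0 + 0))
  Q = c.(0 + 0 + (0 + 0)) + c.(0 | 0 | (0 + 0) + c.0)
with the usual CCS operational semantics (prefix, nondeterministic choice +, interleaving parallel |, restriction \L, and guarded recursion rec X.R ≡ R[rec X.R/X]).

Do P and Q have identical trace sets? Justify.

traces(P) ≠ traces(Q) — witness ⟨cc⟩

LTS(P): 3 reachable states
  m0 = c.(0 + 0 + (0 + 0)) + c.(0 | 0 | (0 + 0)) ⊢ ··c··> m1, ··c··> m2
  m1 = 0 + 0 + (0 + 0) ⊢ ·
  m2 = 0 | 0 | (0 + 0) ⊢ ·
LTS(Q): 4 reachable states
  n0 = c.(0 + 0 + (0 + 0)) + c.(0 | 0 | (0 + 0) + c.0) ⊢ ··c··> n1, ··c··> n2
  n1 = 0 + 0 + (0 + 0) ⊢ ·
  n2 = 0 | 0 | (0 + 0) + c.0 ⊢ ··c··> n3
  n3 = 0 ⊢ ·
Run σ = ⟨cc⟩ on Q: start {n0}
  after c @ step 1: {n1, n2}
  after c @ step 2: {n3}
  ✓ Q
Run σ = ⟨cc⟩ on P: start {m0}
  after c @ step 1: {m1, m2}
  after c @ step 2: ∅ (P stuck)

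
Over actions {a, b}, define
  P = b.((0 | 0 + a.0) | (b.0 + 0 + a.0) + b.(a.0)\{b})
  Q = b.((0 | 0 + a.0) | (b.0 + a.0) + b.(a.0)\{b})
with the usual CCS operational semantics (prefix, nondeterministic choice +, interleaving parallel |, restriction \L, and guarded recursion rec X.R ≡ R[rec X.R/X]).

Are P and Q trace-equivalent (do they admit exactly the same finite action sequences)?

traces(P) = traces(Q)

Reachable graph of P (7 states):
  u0 = b.((0 | 0 + a.0) | (b.0 + 0 + a.0) + b.(a.0)\{b}) ⊢ =b=> u1
  u1 = (0 | 0 + a.0) | (b.0 + 0 + a.0) + b.(a.0)\{b} ⊢ =a=> u2, =a=> u3, =b=> u2, =b=> u4
  u2 = (0 | 0 + a.0) | 0 ⊢ =a=> u5
  u3 = 0 | (b.0 + 0 + a.0) ⊢ =a=> u5, =b=> u5
  u4 = (a.0)\{b} ⊢ =a=> u6
  u5 = 0 | 0 ⊢ ·
  u6 = 0\{b} ⊢ ·
Reachable graph of Q (7 states):
  v0 = b.((0 | 0 + a.0) | (b.0 + a.0) + b.(a.0)\{b}) ⊢ =b=> v1
  v1 = (0 | 0 + a.0) | (b.0 + a.0) + b.(a.0)\{b} ⊢ =a=> v2, =a=> v3, =b=> v2, =b=> v4
  v2 = (0 | 0 + a.0) | 0 ⊢ =a=> v5
  v3 = 0 | (b.0 + a.0) ⊢ =a=> v5, =b=> v5
  v4 = (a.0)\{b} ⊢ =a=> v6
  v5 = 0 | 0 ⊢ ·
  v6 = 0\{b} ⊢ ·
Bisimilarity quotient blocks:
  B0 = {u0, v0}
  B1 = {u1, v1}
  B2 = {u2, u4, v2, v4}
  B3 = {u5, u6, v5, v6}
  B4 = {u3, v3}
u0 ∈ B0, v0 ∈ B0 → same block
Bisimilar ⇒ trace-equivalent.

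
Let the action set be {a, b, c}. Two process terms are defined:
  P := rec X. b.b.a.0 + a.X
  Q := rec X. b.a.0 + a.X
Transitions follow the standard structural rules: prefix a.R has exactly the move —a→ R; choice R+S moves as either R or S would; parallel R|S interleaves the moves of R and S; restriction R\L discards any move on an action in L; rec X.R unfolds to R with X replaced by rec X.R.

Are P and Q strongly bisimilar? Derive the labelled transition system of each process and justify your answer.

NO

LTS(P): 4 reachable states
  s0 = rec X. b.b.a.0 + a.X → -a-> s0, -b-> s1
  s1 = b.a.0 → -b-> s2
  s2 = a.0 → -a-> s3
  s3 = 0 → stopped
LTS(Q): 3 reachable states
  t0 = rec X. b.a.0 + a.X → -a-> t0, -b-> t1
  t1 = a.0 → -a-> t2
  t2 = 0 → stopped
Coarsest stable partition (strong bisimilarity classes):
  B0 = {s0}
  B1 = {s1}
  B2 = {s2, t1}
  B3 = {s3, t2}
  B4 = {t0}
s0 ∈ B0, t0 ∈ B4 → different blocks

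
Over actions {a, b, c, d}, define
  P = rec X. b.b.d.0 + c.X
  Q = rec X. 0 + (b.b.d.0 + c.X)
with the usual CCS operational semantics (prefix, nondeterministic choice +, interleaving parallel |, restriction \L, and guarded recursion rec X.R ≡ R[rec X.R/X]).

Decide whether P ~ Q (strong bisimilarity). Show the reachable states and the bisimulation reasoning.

YES

Reachable graph of P (4 states):
  m0 = rec X. b.b.d.0 + c.X | --b--▸ m1, --c--▸ m0
  m1 = b.d.0 | --b--▸ m2
  m2 = d.0 | --d--▸ m3
  m3 = 0 | ∅
Reachable graph of Q (4 states):
  n0 = rec X. 0 + (b.b.d.0 + c.X) | --b--▸ n1, --c--▸ n0
  n1 = b.d.0 | --b--▸ n2
  n2 = d.0 | --d--▸ n3
  n3 = 0 | ∅
Bisimilarity quotient blocks:
  B0 = {m0, n0}
  B1 = {m1, n1}
  B2 = {m2, n2}
  B3 = {m3, n3}
m0 ∈ B0, n0 ∈ B0 → same block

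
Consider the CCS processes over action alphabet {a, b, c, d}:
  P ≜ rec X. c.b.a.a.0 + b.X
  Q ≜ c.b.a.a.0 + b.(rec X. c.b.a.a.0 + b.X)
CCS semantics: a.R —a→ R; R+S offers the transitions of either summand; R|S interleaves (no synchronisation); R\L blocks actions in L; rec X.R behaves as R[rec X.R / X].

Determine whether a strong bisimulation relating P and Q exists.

YES

Reachable graph of P (5 states):
  s0 = rec X. c.b.a.a.0 + b.X has moves ··b··> s0, ··c··> s1
  s1 = b.a.a.0 has moves ··b··> s2
  s2 = a.a.0 has moves ··a··> s3
  s3 = a.0 has moves ··a··> s4
  s4 = 0 has moves ∅
Reachable graph of Q (6 states):
  t0 = c.b.a.a.0 + b.(rec X. c.b.a.a.0 + b.X) has moves ··b··> t1, ··c··> t2
  t1 = rec X. c.b.a.a.0 + b.X has moves ··b··> t1, ··c··> t2
  t2 = b.a.a.0 has moves ··b··> t3
  t3 = a.a.0 has moves ··a··> t4
  t4 = a.0 has moves ··a··> t5
  t5 = 0 has moves ∅
Partition-refinement fixed point:
  B0 = {s0, t0, t1}
  B1 = {s1, t2}
  B2 = {s2, t3}
  B3 = {s3, t4}
  B4 = {s4, t5}
s0 ∈ B0, t0 ∈ B0 → same block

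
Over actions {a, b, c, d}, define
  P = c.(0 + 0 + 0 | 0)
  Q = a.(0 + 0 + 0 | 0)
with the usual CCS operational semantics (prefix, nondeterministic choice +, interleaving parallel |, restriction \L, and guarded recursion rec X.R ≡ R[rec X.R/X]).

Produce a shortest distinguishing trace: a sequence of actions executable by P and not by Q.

P's transition system — 2 states:
  p0 = c.(0 + 0 + 0 | 0) → —c→ p1
  p1 = 0 + 0 + 0 | 0 → (no moves)
Q's transition system — 2 states:
  q0 = a.(0 + 0 + 0 | 0) → —a→ q1
  q1 = 0 + 0 + 0 | 0 → (no moves)
Run σ = ⟨c⟩ on P: start {p0}
  after c @ step 1: {p1}
  — P admits the full trace.
Run σ = ⟨c⟩ on Q: start {q0}
  after c @ step 1: ∅  — Q cannot continue

c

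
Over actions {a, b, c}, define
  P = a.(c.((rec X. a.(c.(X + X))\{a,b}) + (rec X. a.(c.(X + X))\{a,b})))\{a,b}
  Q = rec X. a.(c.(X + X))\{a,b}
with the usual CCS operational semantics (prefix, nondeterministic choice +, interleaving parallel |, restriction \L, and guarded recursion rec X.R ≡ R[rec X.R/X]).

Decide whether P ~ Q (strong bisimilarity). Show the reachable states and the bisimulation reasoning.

YES

Reachable graph of P (3 states):
  m0 = a.(c.((rec X. a.(c.(X + X))\{a,b}) + (rec X. a.(c.(X + X))\{a,b})))\{a,b} | =a=> m1
  m1 = (c.((rec X. a.(c.(X + X))\{a,b}) + (rec X. a.(c.(X + X))\{a,b})))\{a,b} | =c=> m2
  m2 = ((rec X. a.(c.(X + X))\{a,b}) + (rec X. a.(c.(X + X))\{a,b}))\{a,b} | stopped
Reachable graph of Q (3 states):
  n0 = rec X. a.(c.(X + X))\{a,b} | =a=> n1
  n1 = (c.((rec X. a.(c.(X + X))\{a,b}) + (rec X. a.(c.(X + X))\{a,b})))\{a,b} | =c=> n2
  n2 = ((rec X. a.(c.(X + X))\{a,b}) + (rec X. a.(c.(X + X))\{a,b}))\{a,b} | stopped
Partition-refinement fixed point:
  B0 = {m0, n0}
  B1 = {m1, n1}
  B2 = {m2, n2}
m0 ∈ B0, n0 ∈ B0 → same block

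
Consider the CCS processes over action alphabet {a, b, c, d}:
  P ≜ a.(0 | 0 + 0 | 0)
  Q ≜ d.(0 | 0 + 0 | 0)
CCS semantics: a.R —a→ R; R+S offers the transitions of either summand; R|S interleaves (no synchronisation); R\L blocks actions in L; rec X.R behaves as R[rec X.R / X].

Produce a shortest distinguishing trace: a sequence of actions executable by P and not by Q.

LTS(P): 2 reachable states
  s0 = a.(0 | 0 + 0 | 0) :: =a=> s1
  s1 = 0 | 0 + 0 | 0 :: stopped
LTS(Q): 2 reachable states
  t0 = d.(0 | 0 + 0 | 0) :: =d=> t1
  t1 = 0 | 0 + 0 | 0 :: stopped
Executing a from P (initial set {s0}):
  after a @ step 1: {s1}
  ✓ P
Executing a from Q (initial set {t0}):
  after a @ step 1: ∅ (Q stuck)

a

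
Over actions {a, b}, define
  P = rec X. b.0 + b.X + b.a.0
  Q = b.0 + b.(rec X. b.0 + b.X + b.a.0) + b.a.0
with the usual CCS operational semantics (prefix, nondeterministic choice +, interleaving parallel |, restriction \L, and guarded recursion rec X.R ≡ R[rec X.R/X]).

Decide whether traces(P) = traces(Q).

YES

P's transition system — 3 states:
  m0 = rec X. b.0 + b.X + b.a.0 | ··b··> m0, ··b··> m1, ··b··> m2
  m1 = 0 | ∅
  m2 = a.0 | ··a··> m1
Q's transition system — 4 states:
  n0 = b.0 + b.(rec X. b.0 + b.X + b.a.0) + b.a.0 | ··b··> n1, ··b··> n2, ··b··> n3
  n1 = 0 | ∅
  n2 = a.0 | ··a··> n1
  n3 = rec X. b.0 + b.X + b.a.0 | ··b··> n1, ··b··> n2, ··b··> n3
Coarsest stable partition (strong bisimilarity classes):
  B0 = {m0, n0, n3}
  B1 = {m2, n2}
  B2 = {m1, n1}
m0 ∈ B0, n0 ∈ B0 → same block
Bisimilar ⇒ trace-equivalent.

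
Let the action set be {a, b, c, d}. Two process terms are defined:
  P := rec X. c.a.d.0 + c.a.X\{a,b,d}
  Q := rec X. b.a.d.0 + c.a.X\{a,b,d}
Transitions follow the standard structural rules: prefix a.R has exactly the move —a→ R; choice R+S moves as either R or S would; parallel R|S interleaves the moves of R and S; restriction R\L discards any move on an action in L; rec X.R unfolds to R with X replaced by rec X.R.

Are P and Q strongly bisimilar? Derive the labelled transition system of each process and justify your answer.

NO

LTS(P): 8 reachable states
  u0 = rec X. c.a.d.0 + c.a.X\{a,b,d} ⊢ —c→ u1, —c→ u2
  u1 = a.(rec X. c.a.d.0 + c.a.X\{a,b,d})\{a,b,d} ⊢ —a→ u3
  u2 = a.d.0 ⊢ —a→ u4
  u3 = (rec X. c.a.d.0 + c.a.X\{a,b,d})\{a,b,d} ⊢ —c→ u5, —c→ u6
  u4 = d.0 ⊢ —d→ u7
  u5 = (a.(rec X. c.a.d.0 + c.a.X\{a,b,d})\{a,b,d})\{a,b,d} ⊢ ∅
  u6 = (a.d.0)\{a,b,d} ⊢ ∅
  u7 = 0 ⊢ ∅
LTS(Q): 7 reachable states
  v0 = rec X. b.a.d.0 + c.a.X\{a,b,d} ⊢ —b→ v1, —c→ v2
  v1 = a.d.0 ⊢ —a→ v3
  v2 = a.(rec X. b.a.d.0 + c.a.X\{a,b,d})\{a,b,d} ⊢ —a→ v4
  v3 = d.0 ⊢ —d→ v5
  v4 = (rec X. b.a.d.0 + c.a.X\{a,b,d})\{a,b,d} ⊢ —c→ v6
  v5 = 0 ⊢ ∅
  v6 = (a.(rec X. b.a.d.0 + c.a.X\{a,b,d})\{a,b,d})\{a,b,d} ⊢ ∅
Coarsest stable partition (strong bisimilarity classes):
  B0 = {u0}
  B1 = {u1, v2}
  B2 = {u3, v4}
  B3 = {u5, u6, u7, v5, v6}
  B4 = {u2, v1}
  B5 = {u4, v3}
  B6 = {v0}
u0 ∈ B0, v0 ∈ B6 → different blocks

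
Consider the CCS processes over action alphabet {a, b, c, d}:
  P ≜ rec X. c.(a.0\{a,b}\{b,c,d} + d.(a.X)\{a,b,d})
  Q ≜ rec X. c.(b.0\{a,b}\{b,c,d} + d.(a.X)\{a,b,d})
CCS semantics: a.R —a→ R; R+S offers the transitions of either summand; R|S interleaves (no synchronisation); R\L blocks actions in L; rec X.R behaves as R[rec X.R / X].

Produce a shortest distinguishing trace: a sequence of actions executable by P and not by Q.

Reachable graph of P (4 states):
  m0 = rec X. c.(a.0\{a,b}\{b,c,d} + d.(a.X)\{a,b,d}) has moves =c=> m1
  m1 = a.0\{a,b}\{b,c,d} + d.(a.(rec X. c.(a.0\{a,b}\{b,c,d} + d.(a.X)\{a,b,d})))\{a,b,d} has moves =a=> m2, =d=> m3
  m2 = 0\{a,b}\{b,c,d} has moves ∅
  m3 = (a.(rec X. c.(a.0\{a,b}\{b,c,d} + d.(a.X)\{a,b,d})))\{a,b,d} has moves ∅
Reachable graph of Q (4 states):
  n0 = rec X. c.(b.0\{a,b}\{b,c,d} + d.(a.X)\{a,b,d}) has moves =c=> n1
  n1 = b.0\{a,b}\{b,c,d} + d.(a.(rec X. c.(b.0\{a,b}\{b,c,d} + d.(a.X)\{a,b,d})))\{a,b,d} has moves =b=> n2, =d=> n3
  n2 = 0\{a,b}\{b,c,d} has moves ∅
  n3 = (a.(rec X. c.(b.0\{a,b}\{b,c,d} + d.(a.X)\{a,b,d})))\{a,b,d} has moves ∅
Trace ⟨ca⟩ through P, begin at {m0}:
  step 1 (c): {m1}
  step 2 (a): {m2}
  ✓ P
Trace ⟨ca⟩ through Q, begin at {n0}:
  step 1 (c): {n1}
  step 2 (a): ∅  — Q cannot continue

ca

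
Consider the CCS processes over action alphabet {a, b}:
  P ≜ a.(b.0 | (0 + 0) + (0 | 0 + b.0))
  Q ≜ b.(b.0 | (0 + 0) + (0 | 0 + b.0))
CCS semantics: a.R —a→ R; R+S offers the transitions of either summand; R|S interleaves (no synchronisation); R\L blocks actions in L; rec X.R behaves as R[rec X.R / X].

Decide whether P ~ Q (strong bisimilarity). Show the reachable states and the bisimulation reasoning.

P's transition system — 4 states:
  u0 = a.(b.0 | (0 + 0) + (0 | 0 + b.0)) | -a-> u1
  u1 = b.0 | (0 + 0) + (0 | 0 + b.0) | -b-> u2, -b-> u3
  u2 = 0 | stopped
  u3 = 0 | (0 + 0) | stopped
Q's transition system — 4 states:
  v0 = b.(b.0 | (0 + 0) + (0 | 0 + b.0)) | -b-> v1
  v1 = b.0 | (0 + 0) + (0 | 0 + b.0) | -b-> v2, -b-> v3
  v2 = 0 | stopped
  v3 = 0 | (0 + 0) | stopped
Bisimilarity quotient blocks:
  B0 = {u0}
  B1 = {u1, v1}
  B2 = {u2, u3, v2, v3}
  B3 = {v0}
u0 ∈ B0, v0 ∈ B3 → different blocks

NO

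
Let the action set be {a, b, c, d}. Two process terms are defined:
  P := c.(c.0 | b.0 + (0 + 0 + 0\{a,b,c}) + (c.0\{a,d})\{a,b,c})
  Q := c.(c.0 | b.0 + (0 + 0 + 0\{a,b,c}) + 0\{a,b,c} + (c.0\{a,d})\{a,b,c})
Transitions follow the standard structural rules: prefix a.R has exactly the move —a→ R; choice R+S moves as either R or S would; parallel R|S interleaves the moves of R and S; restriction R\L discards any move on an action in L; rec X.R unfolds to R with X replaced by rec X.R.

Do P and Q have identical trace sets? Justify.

LTS(P): 5 reachable states
  u0 = c.(c.0 | b.0 + (0 + 0 + 0\{a,b,c}) + (c.0\{a,d})\{a,b,c}) :: --c--▸ u1
  u1 = c.0 | b.0 + (0 + 0 + 0\{a,b,c}) + (c.0\{a,d})\{a,b,c} :: --b--▸ u2, --c--▸ u3
  u2 = c.0 | 0 :: --c--▸ u4
  u3 = 0 | b.0 :: --b--▸ u4
  u4 = 0 | 0 :: ·
LTS(Q): 5 reachable states
  v0 = c.(c.0 | b.0 + (0 + 0 + 0\{a,b,c}) + 0\{a,b,c} + (c.0\{a,d})\{a,b,c}) :: --c--▸ v1
  v1 = c.0 | b.0 + (0 + 0 + 0\{a,b,c}) + 0\{a,b,c} + (c.0\{a,d})\{a,b,c} :: --b--▸ v2, --c--▸ v3
  v2 = c.0 | 0 :: --c--▸ v4
  v3 = 0 | b.0 :: --b--▸ v4
  v4 = 0 | 0 :: ·
Bisimilarity quotient blocks:
  B0 = {u0, v0}
  B1 = {u1, v1}
  B2 = {u3, v3}
  B3 = {u4, v4}
  B4 = {u2, v2}
u0 ∈ B0, v0 ∈ B0 → same block
Bisimilar ⇒ trace-equivalent.

traces(P) = traces(Q)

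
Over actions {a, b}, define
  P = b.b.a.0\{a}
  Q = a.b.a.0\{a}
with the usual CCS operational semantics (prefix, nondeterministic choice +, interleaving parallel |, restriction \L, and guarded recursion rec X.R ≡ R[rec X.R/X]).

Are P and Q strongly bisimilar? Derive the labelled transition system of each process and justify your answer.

Reachable graph of P (4 states):
  m0 = b.b.a.0\{a} | --b--▸ m1
  m1 = b.a.0\{a} | --b--▸ m2
  m2 = a.0\{a} | --a--▸ m3
  m3 = 0\{a} | ·
Reachable graph of Q (4 states):
  n0 = a.b.a.0\{a} | --a--▸ n1
  n1 = b.a.0\{a} | --b--▸ n2
  n2 = a.0\{a} | --a--▸ n3
  n3 = 0\{a} | ·
Bisimilarity quotient blocks:
  B0 = {m0}
  B1 = {m1, n1}
  B2 = {m2, n2}
  B3 = {m3, n3}
  B4 = {n0}
m0 ∈ B0, n0 ∈ B4 → different blocks

P ≁ Q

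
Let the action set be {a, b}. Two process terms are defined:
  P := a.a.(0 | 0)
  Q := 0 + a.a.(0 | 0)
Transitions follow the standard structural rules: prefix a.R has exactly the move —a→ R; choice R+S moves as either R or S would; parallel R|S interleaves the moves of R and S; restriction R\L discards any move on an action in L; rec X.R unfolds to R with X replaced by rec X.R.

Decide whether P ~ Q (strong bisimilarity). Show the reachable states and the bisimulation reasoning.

LTS(P): 3 reachable states
  s0 = a.a.(0 | 0) | --a--▸ s1
  s1 = a.(0 | 0) | --a--▸ s2
  s2 = 0 | 0 | ·
LTS(Q): 3 reachable states
  t0 = 0 + a.a.(0 | 0) | --a--▸ t1
  t1 = a.(0 | 0) | --a--▸ t2
  t2 = 0 | 0 | ·
Bisimilarity quotient blocks:
  B0 = {s0, t0}
  B1 = {s1, t1}
  B2 = {s2, t2}
s0 ∈ B0, t0 ∈ B0 → same block

YES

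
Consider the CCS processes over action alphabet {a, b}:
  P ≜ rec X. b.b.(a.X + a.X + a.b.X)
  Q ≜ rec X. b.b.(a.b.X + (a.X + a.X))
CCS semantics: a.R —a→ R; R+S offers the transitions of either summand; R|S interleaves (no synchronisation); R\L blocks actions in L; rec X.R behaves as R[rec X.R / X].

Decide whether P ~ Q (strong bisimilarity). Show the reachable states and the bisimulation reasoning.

YES

LTS(P): 4 reachable states
  m0 = rec X. b.b.(a.X + a.X + a.b.X) ⊢ ··b··> m1
  m1 = b.(a.(rec X. b.b.(a.X + a.X + a.b.X)) + a.(rec X. b.b.(a.X + a.X + a.b.X)) + a.b.(rec X. b.b.(a.X + a.X + a.b.X))) ⊢ ··b··> m2
  m2 = a.(rec X. b.b.(a.X + a.X + a.b.X)) + a.(rec X. b.b.(a.X + a.X + a.b.X)) + a.b.(rec X. b.b.(a.X + a.X + a.b.X)) ⊢ ··a··> m0, ··a··> m3
  m3 = b.(rec X. b.b.(a.X + a.X + a.b.X)) ⊢ ··b··> m0
LTS(Q): 4 reachable states
  n0 = rec X. b.b.(a.b.X + (a.X + a.X)) ⊢ ··b··> n1
  n1 = b.(a.b.(rec X. b.b.(a.b.X + (a.X + a.X))) + (a.(rec X. b.b.(a.b.X + (a.X + a.X))) + a.(rec X. b.b.(a.b.X + (a.X + a.X))))) ⊢ ··b··> n2
  n2 = a.b.(rec X. b.b.(a.b.X + (a.X + a.X))) + (a.(rec X. b.b.(a.b.X + (a.X + a.X))) + a.(rec X. b.b.(a.b.X + (a.X + a.X)))) ⊢ ··a··> n0, ··a··> n3
  n3 = b.(rec X. b.b.(a.b.X + (a.X + a.X))) ⊢ ··b··> n0
Bisimilarity quotient blocks:
  B0 = {m0, n0}
  B1 = {m1, n1}
  B2 = {m2, n2}
  B3 = {m3, n3}
m0 ∈ B0, n0 ∈ B0 → same block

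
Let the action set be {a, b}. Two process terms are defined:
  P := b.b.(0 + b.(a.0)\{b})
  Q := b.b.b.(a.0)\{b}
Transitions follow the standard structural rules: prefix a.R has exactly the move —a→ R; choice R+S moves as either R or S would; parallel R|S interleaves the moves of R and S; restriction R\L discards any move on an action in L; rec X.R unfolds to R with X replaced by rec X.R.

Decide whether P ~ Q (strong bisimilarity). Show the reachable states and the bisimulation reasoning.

bisimilar

LTS(P): 5 reachable states
  u0 = b.b.(0 + b.(a.0)\{b}) ⊢ --b--▸ u1
  u1 = b.(0 + b.(a.0)\{b}) ⊢ --b--▸ u2
  u2 = 0 + b.(a.0)\{b} ⊢ --b--▸ u3
  u3 = (a.0)\{b} ⊢ --a--▸ u4
  u4 = 0\{b} ⊢ ∅
LTS(Q): 5 reachable states
  v0 = b.b.b.(a.0)\{b} ⊢ --b--▸ v1
  v1 = b.b.(a.0)\{b} ⊢ --b--▸ v2
  v2 = b.(a.0)\{b} ⊢ --b--▸ v3
  v3 = (a.0)\{b} ⊢ --a--▸ v4
  v4 = 0\{b} ⊢ ∅
Partition-refinement fixed point:
  B0 = {u0, v0}
  B1 = {u1, v1}
  B2 = {u2, v2}
  B3 = {u3, v3}
  B4 = {u4, v4}
u0 ∈ B0, v0 ∈ B0 → same block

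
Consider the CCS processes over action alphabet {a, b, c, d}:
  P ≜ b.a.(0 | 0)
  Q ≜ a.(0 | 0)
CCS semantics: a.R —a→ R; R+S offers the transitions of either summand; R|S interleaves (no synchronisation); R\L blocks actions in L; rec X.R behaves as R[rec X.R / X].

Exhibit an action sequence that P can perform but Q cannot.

b

P's transition system — 3 states:
  m0 = b.a.(0 | 0) ⊢ ··b··> m1
  m1 = a.(0 | 0) ⊢ ··a··> m2
  m2 = 0 | 0 ⊢ ∅
Q's transition system — 2 states:
  n0 = a.(0 | 0) ⊢ ··a··> n1
  n1 = 0 | 0 ⊢ ∅
Executing b from P (initial set {m0}):
  after b @ step 1: {m1}
  — P admits the full trace.
Executing b from Q (initial set {n0}):
  after b @ step 1: ∅ (Q stuck)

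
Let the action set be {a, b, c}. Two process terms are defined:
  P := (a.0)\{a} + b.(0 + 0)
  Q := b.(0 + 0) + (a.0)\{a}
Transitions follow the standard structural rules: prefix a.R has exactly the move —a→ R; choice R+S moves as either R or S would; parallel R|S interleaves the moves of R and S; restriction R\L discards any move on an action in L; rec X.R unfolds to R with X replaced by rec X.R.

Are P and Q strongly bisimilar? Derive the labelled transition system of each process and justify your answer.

YES

Reachable graph of P (2 states):
  u0 = (a.0)\{a} + b.(0 + 0) ⊢ -b-> u1
  u1 = 0 + 0 ⊢ ·
Reachable graph of Q (2 states):
  v0 = b.(0 + 0) + (a.0)\{a} ⊢ -b-> v1
  v1 = 0 + 0 ⊢ ·
Bisimilarity quotient blocks:
  B0 = {u0, v0}
  B1 = {u1, v1}
u0 ∈ B0, v0 ∈ B0 → same block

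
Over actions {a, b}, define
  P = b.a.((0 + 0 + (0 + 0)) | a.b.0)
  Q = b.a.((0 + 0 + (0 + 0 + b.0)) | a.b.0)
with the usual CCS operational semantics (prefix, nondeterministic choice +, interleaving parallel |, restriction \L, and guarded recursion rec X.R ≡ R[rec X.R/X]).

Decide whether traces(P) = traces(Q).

traces(P) ≠ traces(Q) — witness ⟨bab⟩

Reachable graph of P (5 states):
  s0 = b.a.((0 + 0 + (0 + 0)) | a.b.0) → ··b··> s1
  s1 = a.((0 + 0 + (0 + 0)) | a.b.0) → ··a··> s2
  s2 = (0 + 0 + (0 + 0)) | a.b.0 → ··a··> s3
  s3 = (0 + 0 + (0 + 0)) | b.0 → ··b··> s4
  s4 = (0 + 0 + (0 + 0)) | 0 → deadlocked
Reachable graph of Q (8 states):
  t0 = b.a.((0 + 0 + (0 + 0 + b.0)) | a.b.0) → ··b··> t1
  t1 = a.((0 + 0 + (0 + 0 + b.0)) | a.b.0) → ··a··> t2
  t2 = (0 + 0 + (0 + 0 + b.0)) | a.b.0 → ··a··> t3, ··b··> t4
  t3 = (0 + 0 + (0 + 0 + b.0)) | b.0 → ··b··> t5, ··b··> t6
  t4 = 0 | a.b.0 → ··a··> t6
  t5 = (0 + 0 + (0 + 0 + b.0)) | 0 → ··b··> t7
  t6 = 0 | b.0 → ··b··> t7
  t7 = 0 | 0 → deadlocked
Trace ⟨bab⟩ through Q, begin at {t0}:
  [1] b ⇒ {t1}
  [2] a ⇒ {t2}
  [3] b ⇒ {t4}
  — Q admits the full trace.
Trace ⟨bab⟩ through P, begin at {s0}:
  [1] b ⇒ {s1}
  [2] a ⇒ {s2}
  [3] b ⇒ no successor for P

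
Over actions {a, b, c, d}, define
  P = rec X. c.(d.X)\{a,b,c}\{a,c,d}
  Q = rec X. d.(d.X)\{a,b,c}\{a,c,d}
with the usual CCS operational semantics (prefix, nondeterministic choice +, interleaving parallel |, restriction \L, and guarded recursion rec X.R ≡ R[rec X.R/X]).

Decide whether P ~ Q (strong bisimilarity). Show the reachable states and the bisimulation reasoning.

Reachable graph of P (2 states):
  p0 = rec X. c.(d.X)\{a,b,c}\{a,c,d} :: --c--▸ p1
  p1 = (d.(rec X. c.(d.X)\{a,b,c}\{a,c,d}))\{a,b,c}\{a,c,d} :: ·
Reachable graph of Q (2 states):
  q0 = rec X. d.(d.X)\{a,b,c}\{a,c,d} :: --d--▸ q1
  q1 = (d.(rec X. d.(d.X)\{a,b,c}\{a,c,d}))\{a,b,c}\{a,c,d} :: ·
Bisimilarity quotient blocks:
  B0 = {p0}
  B1 = {p1, q1}
  B2 = {q0}
p0 ∈ B0, q0 ∈ B2 → different blocks

not bisimilar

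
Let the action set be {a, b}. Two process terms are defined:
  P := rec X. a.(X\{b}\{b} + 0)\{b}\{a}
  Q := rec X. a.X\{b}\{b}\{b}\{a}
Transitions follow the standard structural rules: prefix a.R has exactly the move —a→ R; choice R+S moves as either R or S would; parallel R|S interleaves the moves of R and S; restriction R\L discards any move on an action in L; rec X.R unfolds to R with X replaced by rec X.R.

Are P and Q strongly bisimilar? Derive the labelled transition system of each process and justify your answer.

LTS(P): 2 reachable states
  m0 = rec X. a.(X\{b}\{b} + 0)\{b}\{a} :: —a→ m1
  m1 = ((rec X. a.(X\{b}\{b} + 0)\{b}\{a})\{b}\{b} + 0)\{b}\{a} :: deadlocked
LTS(Q): 2 reachable states
  n0 = rec X. a.X\{b}\{b}\{b}\{a} :: —a→ n1
  n1 = (rec X. a.X\{b}\{b}\{b}\{a})\{b}\{b}\{b}\{a} :: deadlocked
Partition-refinement fixed point:
  B0 = {m0, n0}
  B1 = {m1, n1}
m0 ∈ B0, n0 ∈ B0 → same block

YES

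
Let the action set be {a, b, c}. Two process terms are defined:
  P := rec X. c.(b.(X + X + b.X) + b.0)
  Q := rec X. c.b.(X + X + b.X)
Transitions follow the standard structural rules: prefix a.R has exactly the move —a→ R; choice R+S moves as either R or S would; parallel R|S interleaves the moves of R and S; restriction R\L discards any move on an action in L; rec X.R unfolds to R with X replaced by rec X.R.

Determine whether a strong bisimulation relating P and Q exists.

Reachable graph of P (4 states):
  p0 = rec X. c.(b.(X + X + b.X) + b.0) :: --c--▸ p1
  p1 = b.((rec X. c.(b.(X + X + b.X) + b.0)) + (rec X. c.(b.(X + X + b.X) + b.0)) + b.(rec X. c.(b.(X + X + b.X) + b.0))) + b.0 :: --b--▸ p2, --b--▸ p3
  p2 = (rec X. c.(b.(X + X + b.X) + b.0)) + (rec X. c.(b.(X + X + b.X) + b.0)) + b.(rec X. c.(b.(X + X + b.X) + b.0)) :: --b--▸ p0, --c--▸ p1
  p3 = 0 :: deadlocked
Reachable graph of Q (3 states):
  q0 = rec X. c.b.(X + X + b.X) :: --c--▸ q1
  q1 = b.((rec X. c.b.(X + X + b.X)) + (rec X. c.b.(X + X + b.X)) + b.(rec X. c.b.(X + X + b.X))) :: --b--▸ q2
  q2 = (rec X. c.b.(X + X + b.X)) + (rec X. c.b.(X + X + b.X)) + b.(rec X. c.b.(X + X + b.X)) :: --b--▸ q0, --c--▸ q1
Bisimilarity quotient blocks:
  B0 = {p0}
  B1 = {p1}
  B2 = {p2}
  B3 = {p3}
  B4 = {q0}
  B5 = {q1}
  B6 = {q2}
p0 ∈ B0, q0 ∈ B4 → different blocks

P ≁ Q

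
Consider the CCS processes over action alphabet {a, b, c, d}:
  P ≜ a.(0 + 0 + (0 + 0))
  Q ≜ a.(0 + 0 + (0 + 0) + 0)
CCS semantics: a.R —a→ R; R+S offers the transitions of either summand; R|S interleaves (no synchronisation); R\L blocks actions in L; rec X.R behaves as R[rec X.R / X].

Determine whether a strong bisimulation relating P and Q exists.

bisimilar

Reachable graph of P (2 states):
  m0 = a.(0 + 0 + (0 + 0)) → —a→ m1
  m1 = 0 + 0 + (0 + 0) → ·
Reachable graph of Q (2 states):
  n0 = a.(0 + 0 + (0 + 0) + 0) → —a→ n1
  n1 = 0 + 0 + (0 + 0) + 0 → ·
Partition-refinement fixed point:
  B0 = {m0, n0}
  B1 = {m1, n1}
m0 ∈ B0, n0 ∈ B0 → same block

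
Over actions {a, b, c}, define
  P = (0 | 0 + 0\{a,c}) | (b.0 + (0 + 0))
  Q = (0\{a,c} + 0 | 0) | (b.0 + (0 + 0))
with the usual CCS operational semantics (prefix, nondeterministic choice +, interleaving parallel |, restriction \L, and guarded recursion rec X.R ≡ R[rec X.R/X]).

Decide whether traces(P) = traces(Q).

LTS(P): 2 reachable states
  s0 = (0 | 0 + 0\{a,c}) | (b.0 + (0 + 0)) → --b--▸ s1
  s1 = (0 | 0 + 0\{a,c}) | 0 → stopped
LTS(Q): 2 reachable states
  t0 = (0\{a,c} + 0 | 0) | (b.0 + (0 + 0)) → --b--▸ t1
  t1 = (0\{a,c} + 0 | 0) | 0 → stopped
Coarsest stable partition (strong bisimilarity classes):
  B0 = {s0, t0}
  B1 = {s1, t1}
s0 ∈ B0, t0 ∈ B0 → same block
Bisimilar ⇒ trace-equivalent.

traces(P) = traces(Q)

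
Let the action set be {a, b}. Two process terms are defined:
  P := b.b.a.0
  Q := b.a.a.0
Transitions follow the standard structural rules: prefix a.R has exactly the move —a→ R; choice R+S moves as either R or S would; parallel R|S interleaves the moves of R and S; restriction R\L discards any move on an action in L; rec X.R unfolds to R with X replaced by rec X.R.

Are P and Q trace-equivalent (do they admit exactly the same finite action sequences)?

Reachable graph of P (4 states):
  p0 = b.b.a.0 has moves ··b··> p1
  p1 = b.a.0 has moves ··b··> p2
  p2 = a.0 has moves ··a··> p3
  p3 = 0 has moves ∅
Reachable graph of Q (4 states):
  q0 = b.a.a.0 has moves ··b··> q1
  q1 = a.a.0 has moves ··a··> q2
  q2 = a.0 has moves ··a··> q3
  q3 = 0 has moves ∅
Trace ⟨bb⟩ through P, begin at {p0}:
  after b @ step 1: {p1}
  after b @ step 2: {p2}
  — P admits the full trace.
Trace ⟨bb⟩ through Q, begin at {q0}:
  after b @ step 1: {q1}
  after b @ step 2: no successor for Q

traces(P) ≠ traces(Q) — witness ⟨bb⟩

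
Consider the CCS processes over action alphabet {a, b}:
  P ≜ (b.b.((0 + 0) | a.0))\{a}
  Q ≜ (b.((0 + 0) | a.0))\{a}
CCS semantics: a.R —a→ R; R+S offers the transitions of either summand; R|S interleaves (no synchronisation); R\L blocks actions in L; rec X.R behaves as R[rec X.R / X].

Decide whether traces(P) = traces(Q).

trace-distinct — witness ⟨bb⟩

LTS(P): 3 reachable states
  u0 = (b.b.((0 + 0) | a.0))\{a} has moves =b=> u1
  u1 = (b.((0 + 0) | a.0))\{a} has moves =b=> u2
  u2 = ((0 + 0) | a.0)\{a} has moves (no moves)
LTS(Q): 2 reachable states
  v0 = (b.((0 + 0) | a.0))\{a} has moves =b=> v1
  v1 = ((0 + 0) | a.0)\{a} has moves (no moves)
Executing bb from P (initial set {u0}):
  step 1 (b): {u1}
  step 2 (b): {u2}
  — P admits the full trace.
Executing bb from Q (initial set {v0}):
  step 1 (b): {v1}
  step 2 (b): no successor for Q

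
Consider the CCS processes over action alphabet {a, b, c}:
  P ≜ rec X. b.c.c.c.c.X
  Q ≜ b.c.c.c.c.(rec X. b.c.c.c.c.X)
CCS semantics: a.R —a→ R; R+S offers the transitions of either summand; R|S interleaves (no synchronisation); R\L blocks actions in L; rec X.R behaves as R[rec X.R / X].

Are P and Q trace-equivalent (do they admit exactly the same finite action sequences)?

traces(P) = traces(Q)

Reachable graph of P (5 states):
  s0 = rec X. b.c.c.c.c.X ⊢ =b=> s1
  s1 = c.c.c.c.(rec X. b.c.c.c.c.X) ⊢ =c=> s2
  s2 = c.c.c.(rec X. b.c.c.c.c.X) ⊢ =c=> s3
  s3 = c.c.(rec X. b.c.c.c.c.X) ⊢ =c=> s4
  s4 = c.(rec X. b.c.c.c.c.X) ⊢ =c=> s0
Reachable graph of Q (6 states):
  t0 = b.c.c.c.c.(rec X. b.c.c.c.c.X) ⊢ =b=> t1
  t1 = c.c.c.c.(rec X. b.c.c.c.c.X) ⊢ =c=> t2
  t2 = c.c.c.(rec X. b.c.c.c.c.X) ⊢ =c=> t3
  t3 = c.c.(rec X. b.c.c.c.c.X) ⊢ =c=> t4
  t4 = c.(rec X. b.c.c.c.c.X) ⊢ =c=> t5
  t5 = rec X. b.c.c.c.c.X ⊢ =b=> t1
Coarsest stable partition (strong bisimilarity classes):
  B0 = {s0, t0, t5}
  B1 = {s1, t1}
  B2 = {s2, t2}
  B3 = {s3, t3}
  B4 = {s4, t4}
s0 ∈ B0, t0 ∈ B0 → same block
Bisimilar ⇒ trace-equivalent.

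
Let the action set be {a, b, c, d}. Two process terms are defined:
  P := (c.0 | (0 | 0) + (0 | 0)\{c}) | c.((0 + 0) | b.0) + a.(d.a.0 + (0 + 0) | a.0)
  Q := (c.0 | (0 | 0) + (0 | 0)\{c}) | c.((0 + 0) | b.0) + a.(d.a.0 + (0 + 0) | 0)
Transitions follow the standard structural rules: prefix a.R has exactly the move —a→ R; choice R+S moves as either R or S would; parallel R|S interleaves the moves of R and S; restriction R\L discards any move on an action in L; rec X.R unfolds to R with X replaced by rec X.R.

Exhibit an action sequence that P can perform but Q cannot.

aa

P's transition system — 10 states:
  u0 = (c.0 | (0 | 0) + (0 | 0)\{c}) | c.((0 + 0) | b.0) + a.(d.a.0 + (0 + 0) | a.0) | =a=> u1, =c=> u2, =c=> u3
  u1 = d.a.0 + (0 + 0) | a.0 | =a=> u4, =d=> u5
  u2 = (c.0 | (0 | 0) + (0 | 0)\{c}) | ((0 + 0) | b.0) | =b=> u6, =c=> u7
  u3 = 0 | (0 | 0) | c.((0 + 0) | b.0) | =c=> u7
  u4 = (0 + 0) | 0 | ∅
  u5 = a.0 | =a=> u8
  u6 = (c.0 | (0 | 0) + (0 | 0)\{c}) | ((0 + 0) | 0) | =c=> u9
  u7 = 0 | (0 | 0) | ((0 + 0) | b.0) | =b=> u9
  u8 = 0 | ∅
  u9 = 0 | (0 | 0) | ((0 + 0) | 0) | ∅
Q's transition system — 9 states:
  v0 = (c.0 | (0 | 0) + (0 | 0)\{c}) | c.((0 + 0) | b.0) + a.(d.a.0 + (0 + 0) | 0) | =a=> v1, =c=> v2, =c=> v3
  v1 = d.a.0 + (0 + 0) | 0 | =d=> v4
  v2 = (c.0 | (0 | 0) + (0 | 0)\{c}) | ((0 + 0) | b.0) | =b=> v5, =c=> v6
  v3 = 0 | (0 | 0) | c.((0 + 0) | b.0) | =c=> v6
  v4 = a.0 | =a=> v7
  v5 = (c.0 | (0 | 0) + (0 | 0)\{c}) | ((0 + 0) | 0) | =c=> v8
  v6 = 0 | (0 | 0) | ((0 + 0) | b.0) | =b=> v8
  v7 = 0 | ∅
  v8 = 0 | (0 | 0) | ((0 + 0) | 0) | ∅
Trace ⟨aa⟩ through P, begin at {u0}:
  [1] a ⇒ {u1}
  [2] a ⇒ {u4}
  — P admits the full trace.
Trace ⟨aa⟩ through Q, begin at {v0}:
  [1] a ⇒ {v1}
  [2] a ⇒ ∅ (Q stuck)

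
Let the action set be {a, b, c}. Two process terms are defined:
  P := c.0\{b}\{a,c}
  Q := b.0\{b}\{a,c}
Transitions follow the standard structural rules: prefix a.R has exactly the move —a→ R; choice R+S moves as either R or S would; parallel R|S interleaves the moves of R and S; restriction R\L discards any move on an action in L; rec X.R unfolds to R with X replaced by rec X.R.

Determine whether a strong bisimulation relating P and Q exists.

not bisimilar

LTS(P): 2 reachable states
  s0 = c.0\{b}\{a,c} → —c→ s1
  s1 = 0\{b}\{a,c} → stopped
LTS(Q): 2 reachable states
  t0 = b.0\{b}\{a,c} → —b→ t1
  t1 = 0\{b}\{a,c} → stopped
Partition-refinement fixed point:
  B0 = {s0}
  B1 = {s1, t1}
  B2 = {t0}
s0 ∈ B0, t0 ∈ B2 → different blocks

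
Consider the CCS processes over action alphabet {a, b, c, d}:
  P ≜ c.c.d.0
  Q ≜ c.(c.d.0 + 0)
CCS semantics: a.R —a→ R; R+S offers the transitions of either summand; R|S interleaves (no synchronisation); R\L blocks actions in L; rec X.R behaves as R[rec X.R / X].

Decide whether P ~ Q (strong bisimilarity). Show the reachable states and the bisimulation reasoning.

LTS(P): 4 reachable states
  p0 = c.c.d.0 :: ··c··> p1
  p1 = c.d.0 :: ··c··> p2
  p2 = d.0 :: ··d··> p3
  p3 = 0 :: (no moves)
LTS(Q): 4 reachable states
  q0 = c.(c.d.0 + 0) :: ··c··> q1
  q1 = c.d.0 + 0 :: ··c··> q2
  q2 = d.0 :: ··d··> q3
  q3 = 0 :: (no moves)
Coarsest stable partition (strong bisimilarity classes):
  B0 = {p0, q0}
  B1 = {p1, q1}
  B2 = {p2, q2}
  B3 = {p3, q3}
p0 ∈ B0, q0 ∈ B0 → same block

P ~ Q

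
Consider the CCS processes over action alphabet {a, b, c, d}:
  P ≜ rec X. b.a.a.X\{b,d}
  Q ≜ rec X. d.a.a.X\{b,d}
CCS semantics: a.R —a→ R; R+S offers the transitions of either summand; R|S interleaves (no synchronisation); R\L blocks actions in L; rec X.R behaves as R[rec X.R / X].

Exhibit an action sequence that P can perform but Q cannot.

Reachable graph of P (4 states):
  m0 = rec X. b.a.a.X\{b,d} ⊢ --b--▸ m1
  m1 = a.a.(rec X. b.a.a.X\{b,d})\{b,d} ⊢ --a--▸ m2
  m2 = a.(rec X. b.a.a.X\{b,d})\{b,d} ⊢ --a--▸ m3
  m3 = (rec X. b.a.a.X\{b,d})\{b,d} ⊢ (no moves)
Reachable graph of Q (4 states):
  n0 = rec X. d.a.a.X\{b,d} ⊢ --d--▸ n1
  n1 = a.a.(rec X. d.a.a.X\{b,d})\{b,d} ⊢ --a--▸ n2
  n2 = a.(rec X. d.a.a.X\{b,d})\{b,d} ⊢ --a--▸ n3
  n3 = (rec X. d.a.a.X\{b,d})\{b,d} ⊢ (no moves)
Executing b from P (initial set {m0}):
  step 1 (b): {m1}
  ✓ P
Executing b from Q (initial set {n0}):
  step 1 (b): no successor for Q

b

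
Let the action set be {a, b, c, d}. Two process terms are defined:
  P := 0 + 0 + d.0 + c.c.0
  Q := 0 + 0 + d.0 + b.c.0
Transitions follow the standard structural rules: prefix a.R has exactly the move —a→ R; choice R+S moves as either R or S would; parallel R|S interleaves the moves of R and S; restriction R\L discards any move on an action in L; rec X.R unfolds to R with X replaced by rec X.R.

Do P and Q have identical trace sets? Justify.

P's transition system — 3 states:
  s0 = 0 + 0 + d.0 + c.c.0 has moves —c→ s1, —d→ s2
  s1 = c.0 has moves —c→ s2
  s2 = 0 has moves ·
Q's transition system — 3 states:
  t0 = 0 + 0 + d.0 + b.c.0 has moves —b→ t1, —d→ t2
  t1 = c.0 has moves —c→ t2
  t2 = 0 has moves ·
Run σ = ⟨c⟩ on P: start {s0}
  after c @ step 1: {s1}
  ✓ P
Run σ = ⟨c⟩ on Q: start {t0}
  after c @ step 1: ∅  — Q cannot continue

NO — witness ⟨c⟩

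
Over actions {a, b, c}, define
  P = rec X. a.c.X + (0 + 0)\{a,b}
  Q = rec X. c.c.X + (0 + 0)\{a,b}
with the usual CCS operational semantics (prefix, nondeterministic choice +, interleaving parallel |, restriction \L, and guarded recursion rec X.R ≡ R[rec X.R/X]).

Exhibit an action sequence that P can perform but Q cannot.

Reachable graph of P (2 states):
  u0 = rec X. a.c.X + (0 + 0)\{a,b} has moves --a--▸ u1
  u1 = c.(rec X. a.c.X + (0 + 0)\{a,b}) has moves --c--▸ u0
Reachable graph of Q (2 states):
  v0 = rec X. c.c.X + (0 + 0)\{a,b} has moves --c--▸ v1
  v1 = c.(rec X. c.c.X + (0 + 0)\{a,b}) has moves --c--▸ v0
Trace ⟨a⟩ through P, begin at {u0}:
  step 1 (a): {u1}
  P completes σ.
Trace ⟨a⟩ through Q, begin at {v0}:
  step 1 (a): ∅  — Q cannot continue

a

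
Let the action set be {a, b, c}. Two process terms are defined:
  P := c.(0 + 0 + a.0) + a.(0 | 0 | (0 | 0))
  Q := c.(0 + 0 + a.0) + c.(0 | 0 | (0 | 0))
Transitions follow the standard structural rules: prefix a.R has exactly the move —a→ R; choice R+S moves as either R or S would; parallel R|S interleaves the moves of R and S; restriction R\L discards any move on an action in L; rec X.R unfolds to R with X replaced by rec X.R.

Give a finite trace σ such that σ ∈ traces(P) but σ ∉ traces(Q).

a

P's transition system — 4 states:
  u0 = c.(0 + 0 + a.0) + a.(0 | 0 | (0 | 0)) has moves —a→ u1, —c→ u2
  u1 = 0 | 0 | (0 | 0) has moves (no moves)
  u2 = 0 + 0 + a.0 has moves —a→ u3
  u3 = 0 has moves (no moves)
Q's transition system — 4 states:
  v0 = c.(0 + 0 + a.0) + c.(0 | 0 | (0 | 0)) has moves —c→ v1, —c→ v2
  v1 = 0 + 0 + a.0 has moves —a→ v3
  v2 = 0 | 0 | (0 | 0) has moves (no moves)
  v3 = 0 has moves (no moves)
Run σ = ⟨a⟩ on P: start {u0}
  after a @ step 1: {u1}
  ✓ P
Run σ = ⟨a⟩ on Q: start {v0}
  after a @ step 1: ∅  — Q cannot continue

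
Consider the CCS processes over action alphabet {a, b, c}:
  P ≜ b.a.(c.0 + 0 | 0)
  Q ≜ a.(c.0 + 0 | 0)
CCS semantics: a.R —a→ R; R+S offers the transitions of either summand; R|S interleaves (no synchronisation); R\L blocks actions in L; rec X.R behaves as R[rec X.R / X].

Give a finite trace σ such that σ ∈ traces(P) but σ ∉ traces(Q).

P's transition system — 4 states:
  p0 = b.a.(c.0 + 0 | 0) has moves =b=> p1
  p1 = a.(c.0 + 0 | 0) has moves =a=> p2
  p2 = c.0 + 0 | 0 has moves =c=> p3
  p3 = 0 has moves (no moves)
Q's transition system — 3 states:
  q0 = a.(c.0 + 0 | 0) has moves =a=> q1
  q1 = c.0 + 0 | 0 has moves =c=> q2
  q2 = 0 has moves (no moves)
Executing b from P (initial set {p0}):
  step 1 (b): {p1}
  P completes σ.
Executing b from Q (initial set {q0}):
  step 1 (b): ∅  — Q cannot continue

b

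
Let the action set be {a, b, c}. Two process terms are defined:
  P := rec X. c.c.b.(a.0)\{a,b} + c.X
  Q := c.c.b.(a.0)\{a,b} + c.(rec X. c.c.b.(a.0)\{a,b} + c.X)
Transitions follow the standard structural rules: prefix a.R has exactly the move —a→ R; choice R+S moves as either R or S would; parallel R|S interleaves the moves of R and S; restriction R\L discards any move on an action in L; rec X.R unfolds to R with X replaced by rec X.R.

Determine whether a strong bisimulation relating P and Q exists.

YES

LTS(P): 4 reachable states
  p0 = rec X. c.c.b.(a.0)\{a,b} + c.X ⊢ -c-> p0, -c-> p1
  p1 = c.b.(a.0)\{a,b} ⊢ -c-> p2
  p2 = b.(a.0)\{a,b} ⊢ -b-> p3
  p3 = (a.0)\{a,b} ⊢ deadlocked
LTS(Q): 5 reachable states
  q0 = c.c.b.(a.0)\{a,b} + c.(rec X. c.c.b.(a.0)\{a,b} + c.X) ⊢ -c-> q1, -c-> q2
  q1 = c.b.(a.0)\{a,b} ⊢ -c-> q3
  q2 = rec X. c.c.b.(a.0)\{a,b} + c.X ⊢ -c-> q1, -c-> q2
  q3 = b.(a.0)\{a,b} ⊢ -b-> q4
  q4 = (a.0)\{a,b} ⊢ deadlocked
Bisimilarity quotient blocks:
  B0 = {p0, q0, q2}
  B1 = {p1, q1}
  B2 = {p2, q3}
  B3 = {p3, q4}
p0 ∈ B0, q0 ∈ B0 → same block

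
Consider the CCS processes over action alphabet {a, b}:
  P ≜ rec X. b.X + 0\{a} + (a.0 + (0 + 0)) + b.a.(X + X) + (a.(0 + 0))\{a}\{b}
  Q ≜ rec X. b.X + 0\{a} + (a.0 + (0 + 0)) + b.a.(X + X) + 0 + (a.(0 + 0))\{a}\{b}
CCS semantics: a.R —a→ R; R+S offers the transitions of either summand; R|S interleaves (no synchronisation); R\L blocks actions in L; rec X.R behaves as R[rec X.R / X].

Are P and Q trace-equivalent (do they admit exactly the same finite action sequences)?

traces(P) = traces(Q)

Reachable graph of P (4 states):
  p0 = rec X. b.X + 0\{a} + (a.0 + (0 + 0)) + b.a.(X + X) + (a.(0 + 0))\{a}\{b} :: —a→ p1, —b→ p0, —b→ p2
  p1 = 0 :: (no moves)
  p2 = a.((rec X. b.X + 0\{a} + (a.0 + (0 + 0)) + b.a.(X + X) + (a.(0 + 0))\{a}\{b}) + (rec X. b.X + 0\{a} + (a.0 + (0 + 0)) + b.a.(X + X) + (a.(0 + 0))\{a}\{b})) :: —a→ p3
  p3 = (rec X. b.X + 0\{a} + (a.0 + (0 + 0)) + b.a.(X + X) + (a.(0 + 0))\{a}\{b}) + (rec X. b.X + 0\{a} + (a.0 + (0 + 0)) + b.a.(X + X) + (a.(0 + 0))\{a}\{b}) :: —a→ p1, —b→ p0, —b→ p2
Reachable graph of Q (4 states):
  q0 = rec X. b.X + 0\{a} + (a.0 + (0 + 0)) + b.a.(X + X) + 0 + (a.(0 + 0))\{a}\{b} :: —a→ q1, —b→ q0, —b→ q2
  q1 = 0 :: (no moves)
  q2 = a.((rec X. b.X + 0\{a} + (a.0 + (0 + 0)) + b.a.(X + X) + 0 + (a.(0 + 0))\{a}\{b}) + (rec X. b.X + 0\{a} + (a.0 + (0 + 0)) + b.a.(X + X) + 0 + (a.(0 + 0))\{a}\{b})) :: —a→ q3
  q3 = (rec X. b.X + 0\{a} + (a.0 + (0 + 0)) + b.a.(X + X) + 0 + (a.(0 + 0))\{a}\{b}) + (rec X. b.X + 0\{a} + (a.0 + (0 + 0)) + b.a.(X + X) + 0 + (a.(0 + 0))\{a}\{b}) :: —a→ q1, —b→ q0, —b→ q2
Bisimilarity quotient blocks:
  B0 = {p0, p3, q0, q3}
  B1 = {p1, q1}
  B2 = {p2, q2}
p0 ∈ B0, q0 ∈ B0 → same block
Bisimilar ⇒ trace-equivalent.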